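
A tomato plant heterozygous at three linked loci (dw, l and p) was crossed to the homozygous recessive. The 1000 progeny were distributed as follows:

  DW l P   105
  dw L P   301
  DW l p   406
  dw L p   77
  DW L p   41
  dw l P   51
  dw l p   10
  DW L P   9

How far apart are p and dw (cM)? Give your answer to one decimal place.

The two most frequent reciprocal classes, DW l p and dw L P, are the parental types, so the F1 was DW l p / dw L P.
The two rarest classes, dw l p and DW L P, are the double crossovers. Comparing them with the parentals, only the dw allele has switched, so dw is the middle locus and the order is l – dw – p.
Crossovers in the dw–p interval produce the single-crossover classes DW l P and dw L p (105 + 77 = 182) plus the double crossovers (19).
RF(dw–p) = (182 + 19) / 1000 = 201/1000 = 0.2010 → 20.1 cM.

20.1 cM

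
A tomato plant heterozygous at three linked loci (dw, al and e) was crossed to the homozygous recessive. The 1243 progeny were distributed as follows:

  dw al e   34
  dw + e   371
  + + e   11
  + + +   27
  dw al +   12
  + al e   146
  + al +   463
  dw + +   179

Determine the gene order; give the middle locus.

The two most frequent reciprocal classes, dw + e and + al +, are the parental types, so the F1 was dw + e / + al +.
The two rarest classes, + + e and dw al +, are the double crossovers. Comparing them with the parentals, only the dw allele has switched, so dw is the middle locus and the order is e – dw – al.

dw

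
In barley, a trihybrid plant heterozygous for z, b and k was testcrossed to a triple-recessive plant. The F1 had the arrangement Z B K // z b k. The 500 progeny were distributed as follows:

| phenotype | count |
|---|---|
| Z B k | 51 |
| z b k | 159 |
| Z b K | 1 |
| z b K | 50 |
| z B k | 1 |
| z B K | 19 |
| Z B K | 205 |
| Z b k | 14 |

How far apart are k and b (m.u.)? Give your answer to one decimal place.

The two rarest classes, Z b K and z B k, are the double crossovers. Comparing them with the parentals, only the b allele has switched, so b is the middle locus and the order is k – b – z.
Crossovers in the k–b interval produce the single-crossover classes Z B k and z b K (51 + 50 = 101) plus the double crossovers (2).
RF(k–b) = (101 + 2) / 500 = 103/500 = 0.2060 → 20.6 m.u.

20.6 m.u.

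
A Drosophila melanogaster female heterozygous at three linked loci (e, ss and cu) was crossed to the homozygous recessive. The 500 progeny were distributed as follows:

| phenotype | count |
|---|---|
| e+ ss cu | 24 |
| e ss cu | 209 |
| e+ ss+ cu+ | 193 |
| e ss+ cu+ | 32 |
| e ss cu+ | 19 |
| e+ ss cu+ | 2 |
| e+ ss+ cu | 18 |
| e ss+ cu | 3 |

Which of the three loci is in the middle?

The two most frequent reciprocal classes, e ss cu and e+ ss+ cu+, are the parental types, so the F1 was e ss cu / e+ ss+ cu+.
The two rarest classes, e ss+ cu and e+ ss cu+, are the double crossovers. Comparing them with the parentals, only the ss allele has switched, so ss is the middle locus and the order is e – ss – cu.

ss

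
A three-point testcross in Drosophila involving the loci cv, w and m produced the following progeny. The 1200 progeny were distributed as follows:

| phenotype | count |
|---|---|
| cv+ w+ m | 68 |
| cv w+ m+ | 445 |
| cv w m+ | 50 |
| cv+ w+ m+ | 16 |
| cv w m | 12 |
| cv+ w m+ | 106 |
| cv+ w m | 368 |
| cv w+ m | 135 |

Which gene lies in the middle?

The two most frequent reciprocal classes, cv+ w m and cv w+ m+, are the parental types, so the F1 was cv+ w m / cv w+ m+.
The two rarest classes, cv w m and cv+ w+ m+, are the double crossovers. Comparing them with the parentals, only the cv allele has switched, so cv is the middle locus and the order is m – cv – w.

cv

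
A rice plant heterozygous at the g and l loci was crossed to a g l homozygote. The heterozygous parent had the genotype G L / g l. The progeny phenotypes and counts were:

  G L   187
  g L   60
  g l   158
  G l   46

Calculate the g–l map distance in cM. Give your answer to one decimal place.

The recombinant classes are G l and g L: 46 + 60 = 106.
Recombination frequency = 106/451 = 0.2350 ≈ 23.5%, i.e. 23.5 cM.

23.5 cM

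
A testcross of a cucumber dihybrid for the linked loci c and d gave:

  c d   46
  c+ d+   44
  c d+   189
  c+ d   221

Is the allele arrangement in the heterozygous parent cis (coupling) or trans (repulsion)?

The two most frequent classes are c+ d (221) and c d+ (189); these are the parental (non-recombinant) types.
So the F1 carried c+ d on one chromosome and c d+ on the other — the recessive alleles are on opposite chromosomes (trans / repulsion).

trans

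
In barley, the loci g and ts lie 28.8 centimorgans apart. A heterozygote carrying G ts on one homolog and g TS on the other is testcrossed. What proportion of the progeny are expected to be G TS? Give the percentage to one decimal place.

14.4%

A map distance of 28.8 centimorgans corresponds to a recombination frequency of 0.288.
The F1 is G ts / g TS, so G TS is a recombinant gamete class with expected frequency r/2 = 0.288/2 = 0.1440.
That is 0.1440 = 14.4% of the progeny.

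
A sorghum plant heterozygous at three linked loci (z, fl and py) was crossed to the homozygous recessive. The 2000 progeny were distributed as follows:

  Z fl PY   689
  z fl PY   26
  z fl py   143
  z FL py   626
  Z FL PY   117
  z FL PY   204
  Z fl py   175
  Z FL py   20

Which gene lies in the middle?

z

The two most frequent reciprocal classes, Z fl PY and z FL py, are the parental types, so the F1 was Z fl PY / z FL py.
The two rarest classes, z fl PY and Z FL py, are the double crossovers. Comparing them with the parentals, only the z allele has switched, so z is the middle locus and the order is fl – z – py.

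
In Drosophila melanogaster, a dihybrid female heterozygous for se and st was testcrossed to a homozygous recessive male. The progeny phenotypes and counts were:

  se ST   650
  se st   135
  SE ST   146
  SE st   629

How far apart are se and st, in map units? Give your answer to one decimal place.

The two most frequent classes, SE st (629) and se ST (650), are the parental types, so the F1 was SE st / se ST.
The recombinant classes are SE ST and se st: 146 + 135 = 281.
Recombination frequency = 281/1560 = 0.1801 ≈ 18.0%, i.e. 18.0 map units.

18.0 map units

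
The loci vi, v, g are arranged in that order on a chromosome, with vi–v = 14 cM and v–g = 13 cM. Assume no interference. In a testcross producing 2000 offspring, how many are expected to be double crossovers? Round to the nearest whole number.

Map distances give recombination frequencies of 0.140 and 0.130 for the two intervals.
With no interference, expected double-crossover frequency = 0.140 × 0.130 = 0.01820.
Expected number = 0.01820 × 2000 = 36.40 ≈ 36.

36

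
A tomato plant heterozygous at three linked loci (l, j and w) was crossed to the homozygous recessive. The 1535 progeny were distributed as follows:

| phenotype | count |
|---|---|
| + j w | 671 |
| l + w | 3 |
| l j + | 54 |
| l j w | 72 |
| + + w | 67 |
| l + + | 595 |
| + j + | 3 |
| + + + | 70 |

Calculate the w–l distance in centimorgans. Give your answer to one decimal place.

The two most frequent reciprocal classes, l + + and + j w, are the parental types, so the F1 was l + + / + j w.
The two rarest classes, l + w and + j +, are the double crossovers. Comparing them with the parentals, only the w allele has switched, so w is the middle locus and the order is l – w – j.
Crossovers in the l–w interval produce the single-crossover classes + + + and l j w (70 + 72 = 142) plus the double crossovers (6).
RF(l–w) = (142 + 6) / 1535 = 148/1535 = 0.0964 → 9.6 centimorgans.

9.6 centimorgans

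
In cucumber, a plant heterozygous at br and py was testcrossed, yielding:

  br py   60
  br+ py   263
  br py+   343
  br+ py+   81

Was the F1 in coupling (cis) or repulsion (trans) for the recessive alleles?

trans

The two most frequent classes are br+ py (263) and br py+ (343); these are the parental (non-recombinant) types.
So the F1 carried br+ py on one chromosome and br py+ on the other — the recessive alleles are on opposite chromosomes (trans / repulsion).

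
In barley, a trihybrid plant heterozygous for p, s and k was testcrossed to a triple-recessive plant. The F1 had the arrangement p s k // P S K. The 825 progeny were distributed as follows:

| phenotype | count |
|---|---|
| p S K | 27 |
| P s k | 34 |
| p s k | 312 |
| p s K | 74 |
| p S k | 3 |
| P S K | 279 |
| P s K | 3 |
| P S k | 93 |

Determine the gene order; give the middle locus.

s

The two rarest classes, p S k and P s K, are the double crossovers. Comparing them with the parentals, only the s allele has switched, so s is the middle locus and the order is k – s – p.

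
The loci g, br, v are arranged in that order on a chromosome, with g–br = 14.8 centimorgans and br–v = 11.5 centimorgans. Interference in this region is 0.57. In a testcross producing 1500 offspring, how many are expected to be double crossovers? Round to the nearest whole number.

Map distances give recombination frequencies of 0.148 and 0.115 for the two intervals.
With interference 0.57 (so coincidence = 0.43), expected double-crossover frequency = 0.148 × 0.115 × 0.43 = 0.00732.
Expected number = 0.00732 × 1500 = 10.98 ≈ 11.

11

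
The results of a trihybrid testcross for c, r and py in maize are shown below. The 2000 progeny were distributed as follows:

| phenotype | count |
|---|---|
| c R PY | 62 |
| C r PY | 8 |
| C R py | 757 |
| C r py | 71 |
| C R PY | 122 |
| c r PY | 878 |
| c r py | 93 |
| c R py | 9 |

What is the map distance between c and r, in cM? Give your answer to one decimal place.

The two most frequent reciprocal classes, C R py and c r PY, are the parental types, so the F1 was C R py / c r PY.
The two rarest classes, c R py and C r PY, are the double crossovers. Comparing them with the parentals, only the c allele has switched, so c is the middle locus and the order is py – c – r.
Crossovers in the c–r interval produce the single-crossover classes C r py and c R PY (71 + 62 = 133) plus the double crossovers (17).
RF(c–r) = (133 + 17) / 2000 = 150/2000 = 0.0750 → 7.5 cM.

7.5 cM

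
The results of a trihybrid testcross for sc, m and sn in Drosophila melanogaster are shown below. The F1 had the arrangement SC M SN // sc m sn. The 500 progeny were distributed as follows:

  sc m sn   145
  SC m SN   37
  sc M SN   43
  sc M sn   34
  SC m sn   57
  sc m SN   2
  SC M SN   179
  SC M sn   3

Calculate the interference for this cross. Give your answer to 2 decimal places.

The two rarest classes, SC M sn and sc m SN, are the double crossovers. Comparing them with the parentals, only the sn allele has switched, so sn is the middle locus and the order is sc – sn – m.
sc–sn: (100 + 5)/500 = 0.2100; sn–m: (71 + 5)/500 = 0.1520.
Expected DCO frequency = 0.2100 × 0.1520 ≈ 0.03192; observed = 5/500 ≈ 0.01000.
Coefficient of coincidence = 0.01000/0.03192 ≈ 0.31; interference = 1 − 0.31 = 0.69.

0.69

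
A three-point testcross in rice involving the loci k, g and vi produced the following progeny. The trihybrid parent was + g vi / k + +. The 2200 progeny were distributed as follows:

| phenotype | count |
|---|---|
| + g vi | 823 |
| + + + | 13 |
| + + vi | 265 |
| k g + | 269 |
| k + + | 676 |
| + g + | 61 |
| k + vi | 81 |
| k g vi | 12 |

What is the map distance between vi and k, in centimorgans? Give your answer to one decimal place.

The two rarest classes, k g vi and + + +, are the double crossovers. Comparing them with the parentals, only the k allele has switched, so k is the middle locus and the order is g – k – vi.
Crossovers in the k–vi interval produce the single-crossover classes + g + and k + vi (61 + 81 = 142) plus the double crossovers (25).
RF(k–vi) = (142 + 25) / 2200 = 167/2200 = 0.0759 → 7.6 centimorgans.

7.6 centimorgans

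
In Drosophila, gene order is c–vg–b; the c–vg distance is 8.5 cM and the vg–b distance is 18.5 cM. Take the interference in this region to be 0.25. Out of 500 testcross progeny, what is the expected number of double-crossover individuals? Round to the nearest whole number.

6

Map distances give recombination frequencies of 0.085 and 0.185 for the two intervals.
With interference 0.25 (so coincidence = 0.75), expected double-crossover frequency = 0.085 × 0.185 × 0.75 = 0.01179.
Expected number = 0.01179 × 500 = 5.90 ≈ 6.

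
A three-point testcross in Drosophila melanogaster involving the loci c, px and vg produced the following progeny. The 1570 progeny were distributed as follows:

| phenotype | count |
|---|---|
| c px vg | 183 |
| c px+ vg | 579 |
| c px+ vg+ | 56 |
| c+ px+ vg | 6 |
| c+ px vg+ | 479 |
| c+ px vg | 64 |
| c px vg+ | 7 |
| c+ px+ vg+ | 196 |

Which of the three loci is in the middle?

The two most frequent reciprocal classes, c+ px vg+ and c px+ vg, are the parental types, so the F1 was c+ px vg+ / c px+ vg.
The two rarest classes, c px vg+ and c+ px+ vg, are the double crossovers. Comparing them with the parentals, only the c allele has switched, so c is the middle locus and the order is px – c – vg.

c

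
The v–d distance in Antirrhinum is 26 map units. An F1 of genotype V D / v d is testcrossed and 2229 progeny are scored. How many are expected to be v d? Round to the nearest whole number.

825

A map distance of 26 map units corresponds to a recombination frequency of 0.260.
The F1 is V D / v d, so v d is a parental gamete class with expected frequency (1 − r)/2 = 0.740/2 = 0.3700.
Expected number = 0.3700 × 2229 = 824.73 ≈ 825.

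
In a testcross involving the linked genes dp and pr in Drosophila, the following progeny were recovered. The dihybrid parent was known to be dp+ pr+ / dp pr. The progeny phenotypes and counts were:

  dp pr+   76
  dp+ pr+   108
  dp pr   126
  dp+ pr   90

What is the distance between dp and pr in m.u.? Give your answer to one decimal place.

The recombinant classes are dp+ pr and dp pr+: 90 + 76 = 166.
Recombination frequency = 166/400 = 0.4150 ≈ 41.5%, i.e. 41.5 m.u.

41.5 m.u.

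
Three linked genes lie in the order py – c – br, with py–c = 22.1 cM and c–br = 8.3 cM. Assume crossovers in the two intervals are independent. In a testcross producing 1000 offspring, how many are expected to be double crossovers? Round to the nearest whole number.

18

Map distances give recombination frequencies of 0.221 and 0.083 for the two intervals.
With no interference, expected double-crossover frequency = 0.221 × 0.083 = 0.01834.
Expected number = 0.01834 × 1000 = 18.34 ≈ 18.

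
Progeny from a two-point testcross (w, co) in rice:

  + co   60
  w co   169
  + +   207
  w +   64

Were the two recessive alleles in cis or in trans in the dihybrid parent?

The two most frequent classes are + + (207) and w co (169); these are the parental (non-recombinant) types.
So the F1 carried + + on one chromosome and w co on the other — the recessive alleles are on the same chromosome (cis / coupling).

cis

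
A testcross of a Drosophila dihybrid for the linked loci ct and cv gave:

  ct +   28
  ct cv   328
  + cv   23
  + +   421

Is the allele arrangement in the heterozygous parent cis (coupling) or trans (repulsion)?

cis

The two most frequent classes are + + (421) and ct cv (328); these are the parental (non-recombinant) types.
So the F1 carried + + on one chromosome and ct cv on the other — the recessive alleles are on the same chromosome (cis / coupling).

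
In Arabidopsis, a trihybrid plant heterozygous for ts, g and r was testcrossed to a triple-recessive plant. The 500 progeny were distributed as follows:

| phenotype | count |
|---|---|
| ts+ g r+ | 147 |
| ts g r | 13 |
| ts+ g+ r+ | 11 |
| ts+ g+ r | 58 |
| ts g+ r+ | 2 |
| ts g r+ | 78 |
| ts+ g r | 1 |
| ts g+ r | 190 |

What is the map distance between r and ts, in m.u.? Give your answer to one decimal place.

The two most frequent reciprocal classes, ts+ g r+ and ts g+ r, are the parental types, so the F1 was ts+ g r+ / ts g+ r.
The two rarest classes, ts+ g r and ts g+ r+, are the double crossovers. Comparing them with the parentals, only the r allele has switched, so r is the middle locus and the order is ts – r – g.
Crossovers in the ts–r interval produce the single-crossover classes ts g r+ and ts+ g+ r (78 + 58 = 136) plus the double crossovers (3).
RF(ts–r) = (136 + 3) / 500 = 139/500 = 0.2780 → 27.8 m.u.

27.8 m.u.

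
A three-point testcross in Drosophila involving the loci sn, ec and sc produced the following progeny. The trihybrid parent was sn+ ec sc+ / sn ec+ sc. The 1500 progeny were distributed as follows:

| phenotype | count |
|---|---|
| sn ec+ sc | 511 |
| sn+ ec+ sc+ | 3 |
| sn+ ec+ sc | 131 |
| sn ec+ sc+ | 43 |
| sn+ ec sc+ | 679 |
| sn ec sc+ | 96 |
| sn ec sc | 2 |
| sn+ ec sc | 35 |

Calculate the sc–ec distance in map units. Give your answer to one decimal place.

The two rarest classes, sn+ ec+ sc+ and sn ec sc, are the double crossovers. Comparing them with the parentals, only the ec allele has switched, so ec is the middle locus and the order is sn – ec – sc.
Crossovers in the ec–sc interval produce the single-crossover classes sn+ ec sc and sn ec+ sc+ (35 + 43 = 78) plus the double crossovers (5).
RF(ec–sc) = (78 + 5) / 1500 = 83/1500 = 0.0553 → 5.5 map units.

5.5 map units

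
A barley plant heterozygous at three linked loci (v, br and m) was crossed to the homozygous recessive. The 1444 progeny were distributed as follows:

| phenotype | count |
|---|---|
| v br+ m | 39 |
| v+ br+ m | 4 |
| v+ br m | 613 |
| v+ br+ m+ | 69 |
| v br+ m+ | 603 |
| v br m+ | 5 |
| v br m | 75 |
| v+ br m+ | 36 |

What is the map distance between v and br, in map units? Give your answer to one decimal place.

The two most frequent reciprocal classes, v br+ m+ and v+ br m, are the parental types, so the F1 was v br+ m+ / v+ br m.
The two rarest classes, v br m+ and v+ br+ m, are the double crossovers. Comparing them with the parentals, only the br allele has switched, so br is the middle locus and the order is m – br – v.
Crossovers in the br–v interval produce the single-crossover classes v+ br+ m+ and v br m (69 + 75 = 144) plus the double crossovers (9).
RF(br–v) = (144 + 9) / 1444 = 153/1444 = 0.1060 → 10.6 map units.

10.6 map units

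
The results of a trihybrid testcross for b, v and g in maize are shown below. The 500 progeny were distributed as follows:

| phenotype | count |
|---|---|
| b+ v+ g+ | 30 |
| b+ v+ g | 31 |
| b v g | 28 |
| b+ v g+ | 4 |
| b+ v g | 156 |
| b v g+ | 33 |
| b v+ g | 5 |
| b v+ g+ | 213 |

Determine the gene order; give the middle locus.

g

The two most frequent reciprocal classes, b v+ g+ and b+ v g, are the parental types, so the F1 was b v+ g+ / b+ v g.
The two rarest classes, b v+ g and b+ v g+, are the double crossovers. Comparing them with the parentals, only the g allele has switched, so g is the middle locus and the order is b – g – v.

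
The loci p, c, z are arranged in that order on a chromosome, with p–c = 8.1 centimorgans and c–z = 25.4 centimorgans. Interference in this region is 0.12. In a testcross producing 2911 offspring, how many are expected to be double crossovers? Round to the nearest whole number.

53

Map distances give recombination frequencies of 0.081 and 0.254 for the two intervals.
With interference 0.12 (so coincidence = 0.88), expected double-crossover frequency = 0.081 × 0.254 × 0.88 = 0.01811.
Expected number = 0.01811 × 2911 = 52.70 ≈ 53.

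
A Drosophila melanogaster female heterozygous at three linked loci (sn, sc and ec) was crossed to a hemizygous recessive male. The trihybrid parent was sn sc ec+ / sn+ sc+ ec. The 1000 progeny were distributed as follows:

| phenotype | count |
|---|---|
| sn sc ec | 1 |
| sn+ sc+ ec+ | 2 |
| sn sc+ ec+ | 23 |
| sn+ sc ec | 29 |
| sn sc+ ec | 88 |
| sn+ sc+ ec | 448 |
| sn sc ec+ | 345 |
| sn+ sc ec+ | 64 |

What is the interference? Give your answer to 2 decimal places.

0.65

The two rarest classes, sn sc ec and sn+ sc+ ec+, are the double crossovers. Comparing them with the parentals, only the ec allele has switched, so ec is the middle locus and the order is sn – ec – sc.
sn–ec: (152 + 3)/1000 = 0.1550; ec–sc: (52 + 3)/1000 = 0.0550.
Expected DCO frequency = 0.1550 × 0.0550 ≈ 0.00852; observed = 3/1000 ≈ 0.00300.
Coefficient of coincidence = 0.00300/0.00852 ≈ 0.35; interference = 1 − 0.35 = 0.65.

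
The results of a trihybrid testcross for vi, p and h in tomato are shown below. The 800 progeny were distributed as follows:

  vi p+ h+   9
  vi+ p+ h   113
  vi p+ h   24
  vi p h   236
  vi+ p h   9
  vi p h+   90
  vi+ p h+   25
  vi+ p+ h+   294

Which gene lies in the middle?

The two most frequent reciprocal classes, vi+ p+ h+ and vi p h, are the parental types, so the F1 was vi+ p+ h+ / vi p h.
The two rarest classes, vi p+ h+ and vi+ p h, are the double crossovers. Comparing them with the parentals, only the vi allele has switched, so vi is the middle locus and the order is p – vi – h.

vi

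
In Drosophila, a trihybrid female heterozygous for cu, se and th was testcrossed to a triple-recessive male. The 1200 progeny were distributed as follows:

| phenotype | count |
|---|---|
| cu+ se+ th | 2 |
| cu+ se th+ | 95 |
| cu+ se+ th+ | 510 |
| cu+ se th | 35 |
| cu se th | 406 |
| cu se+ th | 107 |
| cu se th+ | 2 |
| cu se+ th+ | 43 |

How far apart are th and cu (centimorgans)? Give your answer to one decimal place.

6.8 centimorgans

The two most frequent reciprocal classes, cu se th and cu+ se+ th+, are the parental types, so the F1 was cu se th / cu+ se+ th+.
The two rarest classes, cu se th+ and cu+ se+ th, are the double crossovers. Comparing them with the parentals, only the th allele has switched, so th is the middle locus and the order is cu – th – se.
Crossovers in the cu–th interval produce the single-crossover classes cu+ se th and cu se+ th+ (35 + 43 = 78) plus the double crossovers (4).
RF(cu–th) = (78 + 4) / 1200 = 82/1200 = 0.0683 → 6.8 centimorgans.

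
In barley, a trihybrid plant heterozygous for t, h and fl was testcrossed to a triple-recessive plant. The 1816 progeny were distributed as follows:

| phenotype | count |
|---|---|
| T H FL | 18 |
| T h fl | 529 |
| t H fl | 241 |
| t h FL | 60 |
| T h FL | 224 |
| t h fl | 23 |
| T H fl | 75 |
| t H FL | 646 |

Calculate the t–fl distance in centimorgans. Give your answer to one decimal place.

The two most frequent reciprocal classes, t H FL and T h fl, are the parental types, so the F1 was t H FL / T h fl.
The two rarest classes, T H FL and t h fl, are the double crossovers. Comparing them with the parentals, only the t allele has switched, so t is the middle locus and the order is fl – t – h.
Crossovers in the fl–t interval produce the single-crossover classes t H fl and T h FL (241 + 224 = 465) plus the double crossovers (41).
RF(fl–t) = (465 + 41) / 1816 = 506/1816 = 0.2786 → 27.9 centimorgans.

27.9 centimorgans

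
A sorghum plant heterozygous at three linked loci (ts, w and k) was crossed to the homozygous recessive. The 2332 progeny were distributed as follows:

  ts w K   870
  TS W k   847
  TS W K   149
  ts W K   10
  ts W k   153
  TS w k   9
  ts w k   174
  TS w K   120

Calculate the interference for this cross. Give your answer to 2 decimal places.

The two most frequent reciprocal classes, TS W k and ts w K, are the parental types, so the F1 was TS W k / ts w K.
The two rarest classes, TS w k and ts W K, are the double crossovers. Comparing them with the parentals, only the w allele has switched, so w is the middle locus and the order is ts – w – k.
ts–w: (273 + 19)/2332 = 0.1252; w–k: (323 + 19)/2332 = 0.1467.
Expected DCO frequency = 0.1252 × 0.1467 ≈ 0.01837; observed = 19/2332 ≈ 0.00815.
Coefficient of coincidence = 0.00815/0.01837 ≈ 0.44; interference = 1 − 0.44 = 0.56.

0.56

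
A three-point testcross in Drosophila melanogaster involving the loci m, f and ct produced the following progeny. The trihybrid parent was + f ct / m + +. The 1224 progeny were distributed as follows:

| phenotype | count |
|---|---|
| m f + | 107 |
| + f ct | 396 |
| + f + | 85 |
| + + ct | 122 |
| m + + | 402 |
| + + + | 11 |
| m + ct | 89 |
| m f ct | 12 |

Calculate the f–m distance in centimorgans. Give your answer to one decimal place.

20.6 centimorgans

The two rarest classes, m f ct and + + +, are the double crossovers. Comparing them with the parentals, only the m allele has switched, so m is the middle locus and the order is f – m – ct.
Crossovers in the f–m interval produce the single-crossover classes + + ct and m f + (122 + 107 = 229) plus the double crossovers (23).
RF(f–m) = (229 + 23) / 1224 = 252/1224 = 0.2059 → 20.6 centimorgans.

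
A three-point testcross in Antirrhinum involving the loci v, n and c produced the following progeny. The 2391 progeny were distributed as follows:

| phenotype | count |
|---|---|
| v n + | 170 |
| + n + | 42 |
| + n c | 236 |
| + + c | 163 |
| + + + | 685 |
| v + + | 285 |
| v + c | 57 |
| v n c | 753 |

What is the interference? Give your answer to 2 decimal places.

The two most frequent reciprocal classes, + + + and v n c, are the parental types, so the F1 was + + + / v n c.
The two rarest classes, + n + and v + c, are the double crossovers. Comparing them with the parentals, only the n allele has switched, so n is the middle locus and the order is v – n – c.
v–n: (521 + 99)/2391 = 0.2593; n–c: (333 + 99)/2391 = 0.1807.
Expected DCO frequency = 0.2593 × 0.1807 ≈ 0.04686; observed = 99/2391 ≈ 0.04141.
Coefficient of coincidence = 0.04141/0.04686 ≈ 0.88; interference = 1 − 0.88 = 0.12.

0.12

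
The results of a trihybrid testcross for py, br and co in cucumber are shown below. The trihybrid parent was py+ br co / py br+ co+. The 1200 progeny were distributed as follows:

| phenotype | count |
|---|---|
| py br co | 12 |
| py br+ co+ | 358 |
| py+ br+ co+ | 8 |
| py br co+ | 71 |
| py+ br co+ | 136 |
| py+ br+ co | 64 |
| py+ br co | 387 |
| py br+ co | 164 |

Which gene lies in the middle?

The two rarest classes, py br co and py+ br+ co+, are the double crossovers. Comparing them with the parentals, only the py allele has switched, so py is the middle locus and the order is br – py – co.

py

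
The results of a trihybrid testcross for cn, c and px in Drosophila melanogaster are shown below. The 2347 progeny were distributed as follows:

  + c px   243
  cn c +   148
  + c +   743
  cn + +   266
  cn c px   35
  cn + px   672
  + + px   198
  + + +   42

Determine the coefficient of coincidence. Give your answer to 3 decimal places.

The two most frequent reciprocal classes, + c + and cn + px, are the parental types, so the F1 was + c + / cn + px.
The two rarest classes, + + + and cn c px, are the double crossovers. Comparing them with the parentals, only the c allele has switched, so c is the middle locus and the order is cn – c – px.
cn–c: (346 + 77)/2347 = 0.1802; c–px: (509 + 77)/2347 = 0.2497.
Expected DCO frequency = 0.1802 × 0.2497 ≈ 0.04500; observed = 77/2347 ≈ 0.03281.
Coefficient of coincidence = 0.03281/0.04500 ≈ 0.729.

0.729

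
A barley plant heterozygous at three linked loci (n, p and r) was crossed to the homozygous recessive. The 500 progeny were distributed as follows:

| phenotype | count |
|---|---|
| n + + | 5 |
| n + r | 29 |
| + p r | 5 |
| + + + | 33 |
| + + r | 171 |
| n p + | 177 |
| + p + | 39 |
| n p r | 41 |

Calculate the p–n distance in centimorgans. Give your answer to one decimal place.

The two most frequent reciprocal classes, + + r and n p +, are the parental types, so the F1 was + + r / n p +.
The two rarest classes, + p r and n + +, are the double crossovers. Comparing them with the parentals, only the p allele has switched, so p is the middle locus and the order is n – p – r.
Crossovers in the n–p interval produce the single-crossover classes n + r and + p + (29 + 39 = 68) plus the double crossovers (10).
RF(n–p) = (68 + 10) / 500 = 78/500 = 0.1560 → 15.6 centimorgans.

15.6 centimorgans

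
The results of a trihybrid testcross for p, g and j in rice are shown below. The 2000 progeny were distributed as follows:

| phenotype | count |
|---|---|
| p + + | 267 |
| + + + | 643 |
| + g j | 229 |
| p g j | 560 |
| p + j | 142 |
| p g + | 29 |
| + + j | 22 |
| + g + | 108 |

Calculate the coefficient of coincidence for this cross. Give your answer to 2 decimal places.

0.62

The two most frequent reciprocal classes, + + + and p g j, are the parental types, so the F1 was + + + / p g j.
The two rarest classes, + + j and p g +, are the double crossovers. Comparing them with the parentals, only the j allele has switched, so j is the middle locus and the order is g – j – p.
g–j: (250 + 51)/2000 = 0.1505; j–p: (496 + 51)/2000 = 0.2735.
Expected DCO frequency = 0.1505 × 0.2735 ≈ 0.04116; observed = 51/2000 ≈ 0.02550.
Coefficient of coincidence = 0.02550/0.04116 ≈ 0.62.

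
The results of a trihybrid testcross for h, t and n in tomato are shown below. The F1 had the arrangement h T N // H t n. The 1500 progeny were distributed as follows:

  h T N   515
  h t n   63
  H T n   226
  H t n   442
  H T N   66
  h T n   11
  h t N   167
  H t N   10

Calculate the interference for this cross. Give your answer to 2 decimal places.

0.49

The two rarest classes, h T n and H t N, are the double crossovers. Comparing them with the parentals, only the n allele has switched, so n is the middle locus and the order is t – n – h.
t–n: (393 + 21)/1500 = 0.2760; n–h: (129 + 21)/1500 = 0.1000.
Expected DCO frequency = 0.2760 × 0.1000 ≈ 0.02760; observed = 21/1500 ≈ 0.01400.
Coefficient of coincidence = 0.01400/0.02760 ≈ 0.51; interference = 1 − 0.51 = 0.49.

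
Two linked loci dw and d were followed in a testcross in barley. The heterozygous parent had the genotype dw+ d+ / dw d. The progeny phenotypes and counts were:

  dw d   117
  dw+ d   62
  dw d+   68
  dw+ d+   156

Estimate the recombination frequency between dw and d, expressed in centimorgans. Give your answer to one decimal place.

32.3 centimorgans

The recombinant classes are dw+ d and dw d+: 62 + 68 = 130.
Recombination frequency = 130/403 = 0.3226 ≈ 32.3%, i.e. 32.3 centimorgans.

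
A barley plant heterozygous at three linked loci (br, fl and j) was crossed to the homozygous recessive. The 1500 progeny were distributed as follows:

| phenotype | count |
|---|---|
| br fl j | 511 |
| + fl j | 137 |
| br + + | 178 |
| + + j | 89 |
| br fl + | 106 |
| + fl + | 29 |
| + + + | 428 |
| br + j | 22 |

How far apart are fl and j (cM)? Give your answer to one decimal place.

16.4 cM

The two most frequent reciprocal classes, br fl j and + + +, are the parental types, so the F1 was br fl j / + + +.
The two rarest classes, br + j and + fl +, are the double crossovers. Comparing them with the parentals, only the fl allele has switched, so fl is the middle locus and the order is j – fl – br.
Crossovers in the j–fl interval produce the single-crossover classes br fl + and + + j (106 + 89 = 195) plus the double crossovers (51).
RF(j–fl) = (195 + 51) / 1500 = 246/1500 = 0.1640 → 16.4 cM.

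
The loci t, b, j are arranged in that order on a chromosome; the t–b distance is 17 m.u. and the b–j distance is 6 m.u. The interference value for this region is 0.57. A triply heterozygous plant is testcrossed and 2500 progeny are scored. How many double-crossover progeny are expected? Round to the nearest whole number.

11

Map distances give recombination frequencies of 0.170 and 0.060 for the two intervals.
With interference 0.57 (so coincidence = 0.43), expected double-crossover frequency = 0.170 × 0.060 × 0.43 = 0.00439.
Expected number = 0.00439 × 2500 = 10.97 ≈ 11.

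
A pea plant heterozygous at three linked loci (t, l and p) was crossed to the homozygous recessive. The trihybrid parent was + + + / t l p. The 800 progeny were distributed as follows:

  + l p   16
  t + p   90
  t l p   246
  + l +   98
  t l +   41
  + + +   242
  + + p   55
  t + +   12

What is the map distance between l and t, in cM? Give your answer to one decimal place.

27.0 cM

The two rarest classes, t + + and + l p, are the double crossovers. Comparing them with the parentals, only the t allele has switched, so t is the middle locus and the order is l – t – p.
Crossovers in the l–t interval produce the single-crossover classes + l + and t + p (98 + 90 = 188) plus the double crossovers (28).
RF(l–t) = (188 + 28) / 800 = 216/800 = 0.2700 → 27.0 cM.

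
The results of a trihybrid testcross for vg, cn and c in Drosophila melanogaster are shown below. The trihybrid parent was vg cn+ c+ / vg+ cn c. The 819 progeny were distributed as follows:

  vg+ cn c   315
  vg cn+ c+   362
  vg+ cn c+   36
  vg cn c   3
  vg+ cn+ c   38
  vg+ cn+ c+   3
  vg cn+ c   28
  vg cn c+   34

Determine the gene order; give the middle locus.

vg

The two rarest classes, vg+ cn+ c+ and vg cn c, are the double crossovers. Comparing them with the parentals, only the vg allele has switched, so vg is the middle locus and the order is cn – vg – c.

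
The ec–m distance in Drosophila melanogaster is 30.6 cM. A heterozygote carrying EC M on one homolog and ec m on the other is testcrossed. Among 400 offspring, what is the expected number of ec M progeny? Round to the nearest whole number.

A map distance of 30.6 cM corresponds to a recombination frequency of 0.306.
The F1 is EC M / ec m, so ec M is a recombinant gamete class with expected frequency r/2 = 0.306/2 = 0.1530.
Expected number = 0.1530 × 400 = 61.20 ≈ 61.

61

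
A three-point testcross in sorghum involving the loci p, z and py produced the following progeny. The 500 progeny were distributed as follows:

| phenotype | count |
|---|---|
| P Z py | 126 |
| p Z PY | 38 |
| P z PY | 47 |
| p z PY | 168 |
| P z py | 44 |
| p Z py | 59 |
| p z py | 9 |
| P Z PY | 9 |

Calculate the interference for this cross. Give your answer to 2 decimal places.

The two most frequent reciprocal classes, p z PY and P Z py, are the parental types, so the F1 was p z PY / P Z py.
The two rarest classes, p z py and P Z PY, are the double crossovers. Comparing them with the parentals, only the py allele has switched, so py is the middle locus and the order is p – py – z.
p–py: (106 + 18)/500 = 0.2480; py–z: (82 + 18)/500 = 0.2000.
Expected DCO frequency = 0.2480 × 0.2000 ≈ 0.04960; observed = 18/500 ≈ 0.03600.
Coefficient of coincidence = 0.03600/0.04960 ≈ 0.73; interference = 1 − 0.73 = 0.27.

0.27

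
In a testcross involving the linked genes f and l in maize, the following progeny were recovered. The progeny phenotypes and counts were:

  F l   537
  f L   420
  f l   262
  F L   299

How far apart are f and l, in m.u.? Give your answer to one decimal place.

37.0 m.u.

The two most frequent classes, F l (537) and f L (420), are the parental types, so the F1 was F l / f L.
The recombinant classes are F L and f l: 299 + 262 = 561.
Recombination frequency = 561/1518 = 0.3696 ≈ 37.0%, i.e. 37.0 m.u.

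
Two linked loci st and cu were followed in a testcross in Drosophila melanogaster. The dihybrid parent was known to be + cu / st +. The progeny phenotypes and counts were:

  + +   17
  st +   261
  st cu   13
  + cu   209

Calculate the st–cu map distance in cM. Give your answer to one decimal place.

6.0 cM

The recombinant classes are + + and st cu: 17 + 13 = 30.
Recombination frequency = 30/500 = 0.0600 ≈ 6.0%, i.e. 6.0 cM.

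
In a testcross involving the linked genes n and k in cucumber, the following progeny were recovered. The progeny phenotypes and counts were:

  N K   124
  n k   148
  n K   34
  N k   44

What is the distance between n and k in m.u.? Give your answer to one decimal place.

The two most frequent classes, N K (124) and n k (148), are the parental types, so the F1 was N K / n k.
The recombinant classes are N k and n K: 44 + 34 = 78.
Recombination frequency = 78/350 = 0.2229 ≈ 22.3%, i.e. 22.3 m.u.

22.3 m.u.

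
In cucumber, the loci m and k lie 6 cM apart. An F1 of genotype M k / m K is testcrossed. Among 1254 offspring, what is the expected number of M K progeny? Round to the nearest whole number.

38

A map distance of 6 cM corresponds to a recombination frequency of 0.060.
The F1 is M k / m K, so M K is a recombinant gamete class with expected frequency r/2 = 0.060/2 = 0.0300.
Expected number = 0.0300 × 1254 = 37.62 ≈ 38.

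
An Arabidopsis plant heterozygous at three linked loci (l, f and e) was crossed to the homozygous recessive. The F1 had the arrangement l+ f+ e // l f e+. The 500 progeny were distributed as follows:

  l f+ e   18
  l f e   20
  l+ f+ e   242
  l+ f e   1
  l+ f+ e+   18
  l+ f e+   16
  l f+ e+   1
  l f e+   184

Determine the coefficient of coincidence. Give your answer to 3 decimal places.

The two rarest classes, l+ f e and l f+ e+, are the double crossovers. Comparing them with the parentals, only the f allele has switched, so f is the middle locus and the order is e – f – l.
e–f: (38 + 2)/500 = 0.0800; f–l: (34 + 2)/500 = 0.0720.
Expected DCO frequency = 0.0800 × 0.0720 ≈ 0.00576; observed = 2/500 ≈ 0.00400.
Coefficient of coincidence = 0.00400/0.00576 ≈ 0.694.

0.694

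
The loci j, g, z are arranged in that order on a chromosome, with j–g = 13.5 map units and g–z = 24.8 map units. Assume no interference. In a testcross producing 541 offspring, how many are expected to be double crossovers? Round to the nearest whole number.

18

Map distances give recombination frequencies of 0.135 and 0.248 for the two intervals.
With no interference, expected double-crossover frequency = 0.135 × 0.248 = 0.03348.
Expected number = 0.03348 × 541 = 18.11 ≈ 18.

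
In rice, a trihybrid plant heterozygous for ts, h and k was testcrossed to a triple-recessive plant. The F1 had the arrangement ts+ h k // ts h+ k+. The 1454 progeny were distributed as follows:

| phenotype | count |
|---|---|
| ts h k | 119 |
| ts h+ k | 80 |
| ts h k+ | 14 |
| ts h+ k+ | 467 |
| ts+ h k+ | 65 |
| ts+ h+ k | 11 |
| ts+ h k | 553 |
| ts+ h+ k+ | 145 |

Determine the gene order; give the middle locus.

h

The two rarest classes, ts+ h+ k and ts h k+, are the double crossovers. Comparing them with the parentals, only the h allele has switched, so h is the middle locus and the order is k – h – ts.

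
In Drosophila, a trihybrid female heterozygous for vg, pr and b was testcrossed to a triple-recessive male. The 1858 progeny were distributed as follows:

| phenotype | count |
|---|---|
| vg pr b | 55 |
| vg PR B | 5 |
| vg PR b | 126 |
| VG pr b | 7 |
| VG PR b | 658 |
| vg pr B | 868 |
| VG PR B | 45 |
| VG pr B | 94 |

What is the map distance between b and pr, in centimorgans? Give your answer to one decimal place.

The two most frequent reciprocal classes, VG PR b and vg pr B, are the parental types, so the F1 was VG PR b / vg pr B.
The two rarest classes, VG pr b and vg PR B, are the double crossovers. Comparing them with the parentals, only the pr allele has switched, so pr is the middle locus and the order is b – pr – vg.
Crossovers in the b–pr interval produce the single-crossover classes VG PR B and vg pr b (45 + 55 = 100) plus the double crossovers (12).
RF(b–pr) = (100 + 12) / 1858 = 112/1858 = 0.0603 → 6.0 centimorgans.

6.0 centimorgans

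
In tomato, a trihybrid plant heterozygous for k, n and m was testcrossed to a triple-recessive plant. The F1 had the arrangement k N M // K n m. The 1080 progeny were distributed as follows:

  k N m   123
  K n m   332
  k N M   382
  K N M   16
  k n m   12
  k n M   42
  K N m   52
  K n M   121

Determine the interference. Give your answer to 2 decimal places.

0.09

The two rarest classes, K N M and k n m, are the double crossovers. Comparing them with the parentals, only the k allele has switched, so k is the middle locus and the order is m – k – n.
m–k: (244 + 28)/1080 = 0.2519; k–n: (94 + 28)/1080 = 0.1130.
Expected DCO frequency = 0.2519 × 0.1130 ≈ 0.02846; observed = 28/1080 ≈ 0.02593.
Coefficient of coincidence = 0.02593/0.02846 ≈ 0.91; interference = 1 − 0.91 = 0.09.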